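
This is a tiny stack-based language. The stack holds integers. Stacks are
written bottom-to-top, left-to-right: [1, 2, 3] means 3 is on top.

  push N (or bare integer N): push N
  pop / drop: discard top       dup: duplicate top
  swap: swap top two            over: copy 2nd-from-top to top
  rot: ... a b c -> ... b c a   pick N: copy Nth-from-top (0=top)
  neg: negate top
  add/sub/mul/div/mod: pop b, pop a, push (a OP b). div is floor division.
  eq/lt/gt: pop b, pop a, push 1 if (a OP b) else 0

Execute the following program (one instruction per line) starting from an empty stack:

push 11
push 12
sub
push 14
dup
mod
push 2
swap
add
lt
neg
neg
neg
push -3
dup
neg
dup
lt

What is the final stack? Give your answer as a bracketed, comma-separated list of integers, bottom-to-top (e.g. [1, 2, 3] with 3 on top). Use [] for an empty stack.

After 'push 11': [11]
After 'push 12': [11, 12]
After 'sub': [-1]
After 'push 14': [-1, 14]
After 'dup': [-1, 14, 14]
After 'mod': [-1, 0]
After 'push 2': [-1, 0, 2]
After 'swap': [-1, 2, 0]
After 'add': [-1, 2]
After 'lt': [1]
After 'neg': [-1]
After 'neg': [1]
After 'neg': [-1]
After 'push -3': [-1, -3]
After 'dup': [-1, -3, -3]
After 'neg': [-1, -3, 3]
After 'dup': [-1, -3, 3, 3]
After 'lt': [-1, -3, 0]

Answer: [-1, -3, 0]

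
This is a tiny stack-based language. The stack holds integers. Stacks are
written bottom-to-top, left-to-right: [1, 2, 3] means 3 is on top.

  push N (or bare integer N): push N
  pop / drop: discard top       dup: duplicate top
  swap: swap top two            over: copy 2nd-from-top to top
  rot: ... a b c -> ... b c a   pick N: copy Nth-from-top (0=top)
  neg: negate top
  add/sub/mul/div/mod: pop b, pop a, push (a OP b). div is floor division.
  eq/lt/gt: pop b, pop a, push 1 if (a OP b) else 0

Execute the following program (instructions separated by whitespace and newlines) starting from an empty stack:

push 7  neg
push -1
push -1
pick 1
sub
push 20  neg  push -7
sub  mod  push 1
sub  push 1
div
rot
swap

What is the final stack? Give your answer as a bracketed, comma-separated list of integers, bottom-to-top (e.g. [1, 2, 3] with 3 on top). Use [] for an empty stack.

After 'push 7': [7]
After 'neg': [-7]
After 'push -1': [-7, -1]
After 'push -1': [-7, -1, -1]
After 'pick 1': [-7, -1, -1, -1]
After 'sub': [-7, -1, 0]
After 'push 20': [-7, -1, 0, 20]
After 'neg': [-7, -1, 0, -20]
After 'push -7': [-7, -1, 0, -20, -7]
After 'sub': [-7, -1, 0, -13]
After 'mod': [-7, -1, 0]
After 'push 1': [-7, -1, 0, 1]
After 'sub': [-7, -1, -1]
After 'push 1': [-7, -1, -1, 1]
After 'div': [-7, -1, -1]
After 'rot': [-1, -1, -7]
After 'swap': [-1, -7, -1]

Answer: [-1, -7, -1]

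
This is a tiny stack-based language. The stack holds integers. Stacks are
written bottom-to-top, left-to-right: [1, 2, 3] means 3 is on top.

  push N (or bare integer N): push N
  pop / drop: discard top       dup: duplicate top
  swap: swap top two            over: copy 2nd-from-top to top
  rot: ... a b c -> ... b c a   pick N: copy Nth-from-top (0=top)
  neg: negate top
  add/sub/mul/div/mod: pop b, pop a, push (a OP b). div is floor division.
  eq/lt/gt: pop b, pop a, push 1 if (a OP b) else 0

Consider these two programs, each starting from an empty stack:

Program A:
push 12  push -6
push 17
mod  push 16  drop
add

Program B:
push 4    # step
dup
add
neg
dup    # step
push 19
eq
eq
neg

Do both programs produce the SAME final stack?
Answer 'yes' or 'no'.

Answer: no

Derivation:
Program A trace:
  After 'push 12': [12]
  After 'push -6': [12, -6]
  After 'push 17': [12, -6, 17]
  After 'mod': [12, 11]
  After 'push 16': [12, 11, 16]
  After 'drop': [12, 11]
  After 'add': [23]
Program A final stack: [23]

Program B trace:
  After 'push 4': [4]
  After 'dup': [4, 4]
  After 'add': [8]
  After 'neg': [-8]
  After 'dup': [-8, -8]
  After 'push 19': [-8, -8, 19]
  After 'eq': [-8, 0]
  After 'eq': [0]
  After 'neg': [0]
Program B final stack: [0]
Same: no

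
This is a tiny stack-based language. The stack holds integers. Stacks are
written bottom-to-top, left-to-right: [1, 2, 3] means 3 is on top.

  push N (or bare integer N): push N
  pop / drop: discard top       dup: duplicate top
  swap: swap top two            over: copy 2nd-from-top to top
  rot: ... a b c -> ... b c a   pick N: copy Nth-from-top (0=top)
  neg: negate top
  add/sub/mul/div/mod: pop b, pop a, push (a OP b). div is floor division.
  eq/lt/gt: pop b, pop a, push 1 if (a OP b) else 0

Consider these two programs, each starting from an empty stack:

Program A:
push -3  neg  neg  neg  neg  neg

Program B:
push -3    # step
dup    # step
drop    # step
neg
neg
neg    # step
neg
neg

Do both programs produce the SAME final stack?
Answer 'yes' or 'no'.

Answer: yes

Derivation:
Program A trace:
  After 'push -3': [-3]
  After 'neg': [3]
  After 'neg': [-3]
  After 'neg': [3]
  After 'neg': [-3]
  After 'neg': [3]
Program A final stack: [3]

Program B trace:
  After 'push -3': [-3]
  After 'dup': [-3, -3]
  After 'drop': [-3]
  After 'neg': [3]
  After 'neg': [-3]
  After 'neg': [3]
  After 'neg': [-3]
  After 'neg': [3]
Program B final stack: [3]
Same: yes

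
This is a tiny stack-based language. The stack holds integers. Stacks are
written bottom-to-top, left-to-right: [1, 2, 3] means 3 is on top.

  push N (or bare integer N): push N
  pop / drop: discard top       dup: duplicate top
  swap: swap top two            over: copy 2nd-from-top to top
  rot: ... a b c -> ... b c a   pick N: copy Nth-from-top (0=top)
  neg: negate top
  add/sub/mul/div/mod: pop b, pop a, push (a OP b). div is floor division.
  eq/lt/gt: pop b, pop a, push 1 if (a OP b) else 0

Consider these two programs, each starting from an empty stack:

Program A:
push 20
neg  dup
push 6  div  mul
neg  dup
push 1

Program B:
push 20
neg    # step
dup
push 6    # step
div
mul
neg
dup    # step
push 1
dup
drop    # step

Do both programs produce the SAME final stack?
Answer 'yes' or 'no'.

Program A trace:
  After 'push 20': [20]
  After 'neg': [-20]
  After 'dup': [-20, -20]
  After 'push 6': [-20, -20, 6]
  After 'div': [-20, -4]
  After 'mul': [80]
  After 'neg': [-80]
  After 'dup': [-80, -80]
  After 'push 1': [-80, -80, 1]
Program A final stack: [-80, -80, 1]

Program B trace:
  After 'push 20': [20]
  After 'neg': [-20]
  After 'dup': [-20, -20]
  After 'push 6': [-20, -20, 6]
  After 'div': [-20, -4]
  After 'mul': [80]
  After 'neg': [-80]
  After 'dup': [-80, -80]
  After 'push 1': [-80, -80, 1]
  After 'dup': [-80, -80, 1, 1]
  After 'drop': [-80, -80, 1]
Program B final stack: [-80, -80, 1]
Same: yes

Answer: yes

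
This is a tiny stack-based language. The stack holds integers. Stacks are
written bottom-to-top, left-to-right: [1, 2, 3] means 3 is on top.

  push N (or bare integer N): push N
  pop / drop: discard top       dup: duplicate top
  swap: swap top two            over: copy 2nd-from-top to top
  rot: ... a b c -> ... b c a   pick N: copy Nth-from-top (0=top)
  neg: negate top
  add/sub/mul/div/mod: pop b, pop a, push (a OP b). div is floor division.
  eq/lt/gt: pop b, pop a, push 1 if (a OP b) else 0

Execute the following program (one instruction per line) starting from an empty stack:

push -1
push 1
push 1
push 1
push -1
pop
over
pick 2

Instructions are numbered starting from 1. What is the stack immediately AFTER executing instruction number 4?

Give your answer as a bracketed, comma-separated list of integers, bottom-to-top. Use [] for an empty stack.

Step 1 ('push -1'): [-1]
Step 2 ('push 1'): [-1, 1]
Step 3 ('push 1'): [-1, 1, 1]
Step 4 ('push 1'): [-1, 1, 1, 1]

Answer: [-1, 1, 1, 1]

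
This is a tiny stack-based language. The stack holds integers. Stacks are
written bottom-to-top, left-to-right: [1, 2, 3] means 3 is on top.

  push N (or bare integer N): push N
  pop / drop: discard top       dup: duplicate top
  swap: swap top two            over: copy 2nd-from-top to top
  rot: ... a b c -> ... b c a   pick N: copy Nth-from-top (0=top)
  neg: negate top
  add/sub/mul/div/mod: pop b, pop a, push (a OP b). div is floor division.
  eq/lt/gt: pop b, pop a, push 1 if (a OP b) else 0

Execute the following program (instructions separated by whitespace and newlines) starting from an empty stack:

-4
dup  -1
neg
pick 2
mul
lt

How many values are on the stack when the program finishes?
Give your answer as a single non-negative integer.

After 'push -4': stack = [-4] (depth 1)
After 'dup': stack = [-4, -4] (depth 2)
After 'push -1': stack = [-4, -4, -1] (depth 3)
After 'neg': stack = [-4, -4, 1] (depth 3)
After 'pick 2': stack = [-4, -4, 1, -4] (depth 4)
After 'mul': stack = [-4, -4, -4] (depth 3)
After 'lt': stack = [-4, 0] (depth 2)

Answer: 2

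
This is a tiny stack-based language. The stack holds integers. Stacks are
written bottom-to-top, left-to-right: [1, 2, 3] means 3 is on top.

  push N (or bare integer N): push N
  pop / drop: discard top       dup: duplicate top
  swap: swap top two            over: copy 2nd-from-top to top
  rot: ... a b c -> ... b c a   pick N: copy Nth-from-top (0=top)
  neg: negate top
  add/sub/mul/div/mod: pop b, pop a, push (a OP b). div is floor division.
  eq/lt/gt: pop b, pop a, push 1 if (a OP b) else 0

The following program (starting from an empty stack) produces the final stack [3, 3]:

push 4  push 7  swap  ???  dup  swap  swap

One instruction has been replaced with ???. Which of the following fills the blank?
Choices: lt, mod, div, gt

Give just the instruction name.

Stack before ???: [7, 4]
Stack after ???:  [3]
Checking each choice:
  lt: produces [0, 0]
  mod: MATCH
  div: produces [1, 1]
  gt: produces [1, 1]


Answer: mod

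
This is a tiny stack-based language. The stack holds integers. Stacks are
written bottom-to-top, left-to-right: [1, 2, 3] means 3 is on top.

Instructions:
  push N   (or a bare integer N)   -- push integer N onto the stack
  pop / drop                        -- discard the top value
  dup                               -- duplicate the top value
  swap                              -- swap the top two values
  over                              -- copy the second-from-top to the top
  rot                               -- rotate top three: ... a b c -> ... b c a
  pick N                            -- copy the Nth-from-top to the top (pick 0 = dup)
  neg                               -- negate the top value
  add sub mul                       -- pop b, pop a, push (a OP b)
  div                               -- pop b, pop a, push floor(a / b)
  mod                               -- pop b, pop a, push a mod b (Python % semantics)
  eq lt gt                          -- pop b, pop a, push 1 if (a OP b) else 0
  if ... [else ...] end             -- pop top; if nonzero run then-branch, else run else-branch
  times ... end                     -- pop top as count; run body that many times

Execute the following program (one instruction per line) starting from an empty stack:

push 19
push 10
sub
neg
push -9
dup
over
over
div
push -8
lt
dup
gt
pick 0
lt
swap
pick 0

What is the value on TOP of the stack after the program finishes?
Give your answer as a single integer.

After 'push 19': [19]
After 'push 10': [19, 10]
After 'sub': [9]
After 'neg': [-9]
After 'push -9': [-9, -9]
After 'dup': [-9, -9, -9]
After 'over': [-9, -9, -9, -9]
After 'over': [-9, -9, -9, -9, -9]
After 'div': [-9, -9, -9, 1]
After 'push -8': [-9, -9, -9, 1, -8]
After 'lt': [-9, -9, -9, 0]
After 'dup': [-9, -9, -9, 0, 0]
After 'gt': [-9, -9, -9, 0]
After 'pick 0': [-9, -9, -9, 0, 0]
After 'lt': [-9, -9, -9, 0]
After 'swap': [-9, -9, 0, -9]
After 'pick 0': [-9, -9, 0, -9, -9]

Answer: -9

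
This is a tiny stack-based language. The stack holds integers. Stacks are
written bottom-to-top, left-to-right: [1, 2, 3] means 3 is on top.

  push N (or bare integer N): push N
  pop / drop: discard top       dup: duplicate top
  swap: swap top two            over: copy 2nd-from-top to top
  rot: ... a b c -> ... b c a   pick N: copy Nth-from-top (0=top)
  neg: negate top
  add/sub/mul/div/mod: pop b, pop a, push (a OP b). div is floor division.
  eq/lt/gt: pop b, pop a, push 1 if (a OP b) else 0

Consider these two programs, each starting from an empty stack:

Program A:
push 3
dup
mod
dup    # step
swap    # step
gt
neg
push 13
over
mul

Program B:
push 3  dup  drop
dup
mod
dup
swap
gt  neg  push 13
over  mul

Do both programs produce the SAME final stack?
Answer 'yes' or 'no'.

Answer: yes

Derivation:
Program A trace:
  After 'push 3': [3]
  After 'dup': [3, 3]
  After 'mod': [0]
  After 'dup': [0, 0]
  After 'swap': [0, 0]
  After 'gt': [0]
  After 'neg': [0]
  After 'push 13': [0, 13]
  After 'over': [0, 13, 0]
  After 'mul': [0, 0]
Program A final stack: [0, 0]

Program B trace:
  After 'push 3': [3]
  After 'dup': [3, 3]
  After 'drop': [3]
  After 'dup': [3, 3]
  After 'mod': [0]
  After 'dup': [0, 0]
  After 'swap': [0, 0]
  After 'gt': [0]
  After 'neg': [0]
  After 'push 13': [0, 13]
  After 'over': [0, 13, 0]
  After 'mul': [0, 0]
Program B final stack: [0, 0]
Same: yes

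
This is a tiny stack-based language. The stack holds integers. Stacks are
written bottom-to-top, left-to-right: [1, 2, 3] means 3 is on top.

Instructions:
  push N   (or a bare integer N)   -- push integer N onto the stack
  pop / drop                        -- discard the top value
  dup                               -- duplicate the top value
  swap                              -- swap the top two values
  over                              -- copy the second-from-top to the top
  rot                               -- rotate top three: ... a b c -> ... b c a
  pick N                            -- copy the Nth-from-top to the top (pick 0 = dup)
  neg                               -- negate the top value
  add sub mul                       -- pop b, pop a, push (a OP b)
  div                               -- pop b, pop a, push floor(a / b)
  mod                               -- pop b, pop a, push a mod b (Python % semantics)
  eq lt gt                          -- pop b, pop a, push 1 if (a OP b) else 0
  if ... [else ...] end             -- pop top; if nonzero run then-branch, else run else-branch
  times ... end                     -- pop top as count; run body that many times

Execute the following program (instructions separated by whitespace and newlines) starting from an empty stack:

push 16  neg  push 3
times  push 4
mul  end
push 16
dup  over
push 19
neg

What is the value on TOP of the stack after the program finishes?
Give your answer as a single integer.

After 'push 16': [16]
After 'neg': [-16]
After 'push 3': [-16, 3]
After 'times': [-16]
After 'push 4': [-16, 4]
After 'mul': [-64]
After 'push 4': [-64, 4]
After 'mul': [-256]
After 'push 4': [-256, 4]
After 'mul': [-1024]
After 'push 16': [-1024, 16]
After 'dup': [-1024, 16, 16]
After 'over': [-1024, 16, 16, 16]
After 'push 19': [-1024, 16, 16, 16, 19]
After 'neg': [-1024, 16, 16, 16, -19]

Answer: -19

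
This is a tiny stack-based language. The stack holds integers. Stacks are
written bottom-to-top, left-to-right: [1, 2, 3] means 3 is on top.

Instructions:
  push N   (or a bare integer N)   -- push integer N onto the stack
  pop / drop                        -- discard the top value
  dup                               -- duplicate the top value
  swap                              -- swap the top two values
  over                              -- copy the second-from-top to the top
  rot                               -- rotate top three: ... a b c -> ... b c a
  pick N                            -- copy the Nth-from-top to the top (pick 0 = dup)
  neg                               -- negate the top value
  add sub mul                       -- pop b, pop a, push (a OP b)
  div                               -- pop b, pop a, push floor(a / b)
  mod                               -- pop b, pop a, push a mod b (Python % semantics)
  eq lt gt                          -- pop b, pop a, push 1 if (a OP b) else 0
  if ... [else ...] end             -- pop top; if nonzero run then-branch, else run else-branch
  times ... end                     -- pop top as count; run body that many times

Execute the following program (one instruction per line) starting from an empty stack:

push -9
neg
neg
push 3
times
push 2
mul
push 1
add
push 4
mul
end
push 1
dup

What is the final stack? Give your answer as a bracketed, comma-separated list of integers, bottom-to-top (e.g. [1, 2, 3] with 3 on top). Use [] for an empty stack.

After 'push -9': [-9]
After 'neg': [9]
After 'neg': [-9]
After 'push 3': [-9, 3]
After 'times': [-9]
After 'push 2': [-9, 2]
After 'mul': [-18]
After 'push 1': [-18, 1]
After 'add': [-17]
After 'push 4': [-17, 4]
After 'mul': [-68]
After 'push 2': [-68, 2]
After 'mul': [-136]
After 'push 1': [-136, 1]
After 'add': [-135]
After 'push 4': [-135, 4]
After 'mul': [-540]
After 'push 2': [-540, 2]
After 'mul': [-1080]
After 'push 1': [-1080, 1]
After 'add': [-1079]
After 'push 4': [-1079, 4]
After 'mul': [-4316]
After 'push 1': [-4316, 1]
After 'dup': [-4316, 1, 1]

Answer: [-4316, 1, 1]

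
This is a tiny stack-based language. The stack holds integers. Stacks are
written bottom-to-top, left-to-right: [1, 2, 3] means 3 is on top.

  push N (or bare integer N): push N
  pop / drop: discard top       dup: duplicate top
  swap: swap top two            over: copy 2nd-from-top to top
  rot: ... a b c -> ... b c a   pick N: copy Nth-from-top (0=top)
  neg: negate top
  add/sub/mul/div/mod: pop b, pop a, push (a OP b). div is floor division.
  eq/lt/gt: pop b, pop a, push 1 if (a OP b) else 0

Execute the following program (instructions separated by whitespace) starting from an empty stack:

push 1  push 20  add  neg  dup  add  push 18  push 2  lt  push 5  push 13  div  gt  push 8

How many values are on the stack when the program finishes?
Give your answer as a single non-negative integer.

After 'push 1': stack = [1] (depth 1)
After 'push 20': stack = [1, 20] (depth 2)
After 'add': stack = [21] (depth 1)
After 'neg': stack = [-21] (depth 1)
After 'dup': stack = [-21, -21] (depth 2)
After 'add': stack = [-42] (depth 1)
After 'push 18': stack = [-42, 18] (depth 2)
After 'push 2': stack = [-42, 18, 2] (depth 3)
After 'lt': stack = [-42, 0] (depth 2)
After 'push 5': stack = [-42, 0, 5] (depth 3)
After 'push 13': stack = [-42, 0, 5, 13] (depth 4)
After 'div': stack = [-42, 0, 0] (depth 3)
After 'gt': stack = [-42, 0] (depth 2)
After 'push 8': stack = [-42, 0, 8] (depth 3)

Answer: 3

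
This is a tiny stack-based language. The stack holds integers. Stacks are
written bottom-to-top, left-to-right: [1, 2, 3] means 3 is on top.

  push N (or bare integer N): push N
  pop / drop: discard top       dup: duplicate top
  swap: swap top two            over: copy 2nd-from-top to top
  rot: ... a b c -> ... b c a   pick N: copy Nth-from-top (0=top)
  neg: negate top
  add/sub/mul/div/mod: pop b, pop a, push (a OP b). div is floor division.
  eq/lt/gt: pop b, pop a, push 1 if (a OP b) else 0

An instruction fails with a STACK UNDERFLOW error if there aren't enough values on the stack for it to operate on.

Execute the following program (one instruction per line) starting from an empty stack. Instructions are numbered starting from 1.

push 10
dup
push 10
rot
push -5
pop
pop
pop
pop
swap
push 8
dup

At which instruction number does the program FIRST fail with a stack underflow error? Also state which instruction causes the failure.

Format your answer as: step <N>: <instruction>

Answer: step 10: swap

Derivation:
Step 1 ('push 10'): stack = [10], depth = 1
Step 2 ('dup'): stack = [10, 10], depth = 2
Step 3 ('push 10'): stack = [10, 10, 10], depth = 3
Step 4 ('rot'): stack = [10, 10, 10], depth = 3
Step 5 ('push -5'): stack = [10, 10, 10, -5], depth = 4
Step 6 ('pop'): stack = [10, 10, 10], depth = 3
Step 7 ('pop'): stack = [10, 10], depth = 2
Step 8 ('pop'): stack = [10], depth = 1
Step 9 ('pop'): stack = [], depth = 0
Step 10 ('swap'): needs 2 value(s) but depth is 0 — STACK UNDERFLOW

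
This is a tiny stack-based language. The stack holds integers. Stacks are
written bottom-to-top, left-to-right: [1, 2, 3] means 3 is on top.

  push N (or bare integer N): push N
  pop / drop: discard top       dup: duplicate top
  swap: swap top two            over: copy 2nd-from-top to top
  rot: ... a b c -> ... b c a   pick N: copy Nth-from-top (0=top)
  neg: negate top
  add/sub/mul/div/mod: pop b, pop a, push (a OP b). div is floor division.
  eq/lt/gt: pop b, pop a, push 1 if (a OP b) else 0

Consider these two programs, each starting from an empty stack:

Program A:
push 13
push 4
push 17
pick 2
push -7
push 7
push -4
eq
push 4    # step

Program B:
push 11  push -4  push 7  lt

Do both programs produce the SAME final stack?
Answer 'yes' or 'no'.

Answer: no

Derivation:
Program A trace:
  After 'push 13': [13]
  After 'push 4': [13, 4]
  After 'push 17': [13, 4, 17]
  After 'pick 2': [13, 4, 17, 13]
  After 'push -7': [13, 4, 17, 13, -7]
  After 'push 7': [13, 4, 17, 13, -7, 7]
  After 'push -4': [13, 4, 17, 13, -7, 7, -4]
  After 'eq': [13, 4, 17, 13, -7, 0]
  After 'push 4': [13, 4, 17, 13, -7, 0, 4]
Program A final stack: [13, 4, 17, 13, -7, 0, 4]

Program B trace:
  After 'push 11': [11]
  After 'push -4': [11, -4]
  After 'push 7': [11, -4, 7]
  After 'lt': [11, 1]
Program B final stack: [11, 1]
Same: no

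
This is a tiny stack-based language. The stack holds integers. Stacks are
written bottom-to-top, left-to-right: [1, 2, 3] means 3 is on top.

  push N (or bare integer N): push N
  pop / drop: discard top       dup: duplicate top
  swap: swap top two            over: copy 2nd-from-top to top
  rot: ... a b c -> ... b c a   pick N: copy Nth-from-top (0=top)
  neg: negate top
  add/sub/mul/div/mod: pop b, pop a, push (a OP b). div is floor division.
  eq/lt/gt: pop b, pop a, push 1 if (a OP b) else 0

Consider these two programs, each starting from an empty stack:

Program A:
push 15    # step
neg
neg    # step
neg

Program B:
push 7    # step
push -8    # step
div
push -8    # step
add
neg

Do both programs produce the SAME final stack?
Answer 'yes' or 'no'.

Program A trace:
  After 'push 15': [15]
  After 'neg': [-15]
  After 'neg': [15]
  After 'neg': [-15]
Program A final stack: [-15]

Program B trace:
  After 'push 7': [7]
  After 'push -8': [7, -8]
  After 'div': [-1]
  After 'push -8': [-1, -8]
  After 'add': [-9]
  After 'neg': [9]
Program B final stack: [9]
Same: no

Answer: no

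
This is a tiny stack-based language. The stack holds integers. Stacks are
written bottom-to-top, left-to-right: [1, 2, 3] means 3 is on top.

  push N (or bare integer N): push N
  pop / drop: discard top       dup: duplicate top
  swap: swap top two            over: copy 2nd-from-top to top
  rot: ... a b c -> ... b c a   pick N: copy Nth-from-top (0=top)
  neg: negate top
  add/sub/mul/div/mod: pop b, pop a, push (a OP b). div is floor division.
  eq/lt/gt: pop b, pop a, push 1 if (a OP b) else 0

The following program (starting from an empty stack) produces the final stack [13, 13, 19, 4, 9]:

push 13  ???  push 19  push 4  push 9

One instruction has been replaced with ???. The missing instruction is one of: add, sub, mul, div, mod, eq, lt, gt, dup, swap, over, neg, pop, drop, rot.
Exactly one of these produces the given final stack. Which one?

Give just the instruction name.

Stack before ???: [13]
Stack after ???:  [13, 13]
The instruction that transforms [13] -> [13, 13] is: dup

Answer: dup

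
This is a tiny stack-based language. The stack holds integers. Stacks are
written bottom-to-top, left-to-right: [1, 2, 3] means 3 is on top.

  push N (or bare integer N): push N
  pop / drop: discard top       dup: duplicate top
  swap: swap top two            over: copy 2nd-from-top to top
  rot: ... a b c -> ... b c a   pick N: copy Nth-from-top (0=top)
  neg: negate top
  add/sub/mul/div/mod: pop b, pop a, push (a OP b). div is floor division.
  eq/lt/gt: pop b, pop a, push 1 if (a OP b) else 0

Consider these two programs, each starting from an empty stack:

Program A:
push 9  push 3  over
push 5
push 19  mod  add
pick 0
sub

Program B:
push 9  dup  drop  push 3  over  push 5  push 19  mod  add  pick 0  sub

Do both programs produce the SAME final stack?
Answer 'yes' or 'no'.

Program A trace:
  After 'push 9': [9]
  After 'push 3': [9, 3]
  After 'over': [9, 3, 9]
  After 'push 5': [9, 3, 9, 5]
  After 'push 19': [9, 3, 9, 5, 19]
  After 'mod': [9, 3, 9, 5]
  After 'add': [9, 3, 14]
  After 'pick 0': [9, 3, 14, 14]
  After 'sub': [9, 3, 0]
Program A final stack: [9, 3, 0]

Program B trace:
  After 'push 9': [9]
  After 'dup': [9, 9]
  After 'drop': [9]
  After 'push 3': [9, 3]
  After 'over': [9, 3, 9]
  After 'push 5': [9, 3, 9, 5]
  After 'push 19': [9, 3, 9, 5, 19]
  After 'mod': [9, 3, 9, 5]
  After 'add': [9, 3, 14]
  After 'pick 0': [9, 3, 14, 14]
  After 'sub': [9, 3, 0]
Program B final stack: [9, 3, 0]
Same: yes

Answer: yes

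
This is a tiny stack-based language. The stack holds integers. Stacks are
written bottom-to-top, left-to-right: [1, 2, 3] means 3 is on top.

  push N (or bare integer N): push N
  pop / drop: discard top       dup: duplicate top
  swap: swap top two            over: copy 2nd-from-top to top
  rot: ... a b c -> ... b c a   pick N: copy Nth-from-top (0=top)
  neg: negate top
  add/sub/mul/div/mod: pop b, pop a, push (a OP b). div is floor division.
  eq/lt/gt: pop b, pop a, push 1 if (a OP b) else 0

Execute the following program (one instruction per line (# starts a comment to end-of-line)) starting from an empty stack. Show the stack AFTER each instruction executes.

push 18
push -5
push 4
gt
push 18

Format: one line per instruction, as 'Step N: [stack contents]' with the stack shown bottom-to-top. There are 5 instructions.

Step 1: [18]
Step 2: [18, -5]
Step 3: [18, -5, 4]
Step 4: [18, 0]
Step 5: [18, 0, 18]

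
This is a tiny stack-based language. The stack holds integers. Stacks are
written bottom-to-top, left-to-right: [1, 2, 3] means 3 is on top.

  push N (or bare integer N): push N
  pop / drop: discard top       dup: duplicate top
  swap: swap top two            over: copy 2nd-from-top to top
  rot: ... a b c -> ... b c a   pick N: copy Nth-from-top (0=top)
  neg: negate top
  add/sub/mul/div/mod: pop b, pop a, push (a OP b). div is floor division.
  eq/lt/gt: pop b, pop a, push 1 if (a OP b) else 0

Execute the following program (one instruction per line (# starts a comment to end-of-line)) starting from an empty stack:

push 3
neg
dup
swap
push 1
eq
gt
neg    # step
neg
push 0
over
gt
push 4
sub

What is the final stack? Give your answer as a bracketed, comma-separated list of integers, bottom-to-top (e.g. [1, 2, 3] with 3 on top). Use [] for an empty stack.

Answer: [0, -4]

Derivation:
After 'push 3': [3]
After 'neg': [-3]
After 'dup': [-3, -3]
After 'swap': [-3, -3]
After 'push 1': [-3, -3, 1]
After 'eq': [-3, 0]
After 'gt': [0]
After 'neg': [0]
After 'neg': [0]
After 'push 0': [0, 0]
After 'over': [0, 0, 0]
After 'gt': [0, 0]
After 'push 4': [0, 0, 4]
After 'sub': [0, -4]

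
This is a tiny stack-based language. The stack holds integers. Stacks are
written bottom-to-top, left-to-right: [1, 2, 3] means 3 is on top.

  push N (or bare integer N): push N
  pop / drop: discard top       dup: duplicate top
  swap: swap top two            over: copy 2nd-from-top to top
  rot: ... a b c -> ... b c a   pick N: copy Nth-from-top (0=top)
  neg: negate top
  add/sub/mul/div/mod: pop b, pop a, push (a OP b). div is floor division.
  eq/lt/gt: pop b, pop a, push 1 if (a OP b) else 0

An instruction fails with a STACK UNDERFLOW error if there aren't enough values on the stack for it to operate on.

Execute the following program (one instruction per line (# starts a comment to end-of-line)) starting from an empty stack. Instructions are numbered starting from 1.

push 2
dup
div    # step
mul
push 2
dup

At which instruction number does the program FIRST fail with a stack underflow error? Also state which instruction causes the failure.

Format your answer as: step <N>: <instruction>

Step 1 ('push 2'): stack = [2], depth = 1
Step 2 ('dup'): stack = [2, 2], depth = 2
Step 3 ('div'): stack = [1], depth = 1
Step 4 ('mul'): needs 2 value(s) but depth is 1 — STACK UNDERFLOW

Answer: step 4: mul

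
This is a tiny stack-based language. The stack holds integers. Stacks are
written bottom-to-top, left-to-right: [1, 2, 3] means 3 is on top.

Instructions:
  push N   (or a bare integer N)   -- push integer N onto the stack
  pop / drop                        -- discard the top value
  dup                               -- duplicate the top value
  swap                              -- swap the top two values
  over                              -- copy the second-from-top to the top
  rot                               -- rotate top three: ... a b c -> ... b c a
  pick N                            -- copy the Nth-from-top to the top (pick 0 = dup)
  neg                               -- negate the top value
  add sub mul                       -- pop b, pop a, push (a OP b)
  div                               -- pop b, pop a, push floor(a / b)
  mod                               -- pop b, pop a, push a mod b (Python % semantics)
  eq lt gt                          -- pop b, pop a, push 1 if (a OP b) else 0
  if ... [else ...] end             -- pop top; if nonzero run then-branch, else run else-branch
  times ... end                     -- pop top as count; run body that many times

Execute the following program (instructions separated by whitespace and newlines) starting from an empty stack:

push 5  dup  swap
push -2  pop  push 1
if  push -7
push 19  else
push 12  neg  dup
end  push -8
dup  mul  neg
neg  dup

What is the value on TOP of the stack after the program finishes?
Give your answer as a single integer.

Answer: 64

Derivation:
After 'push 5': [5]
After 'dup': [5, 5]
After 'swap': [5, 5]
After 'push -2': [5, 5, -2]
After 'pop': [5, 5]
After 'push 1': [5, 5, 1]
After 'if': [5, 5]
After 'push -7': [5, 5, -7]
After 'push 19': [5, 5, -7, 19]
After 'push -8': [5, 5, -7, 19, -8]
After 'dup': [5, 5, -7, 19, -8, -8]
After 'mul': [5, 5, -7, 19, 64]
After 'neg': [5, 5, -7, 19, -64]
After 'neg': [5, 5, -7, 19, 64]
After 'dup': [5, 5, -7, 19, 64, 64]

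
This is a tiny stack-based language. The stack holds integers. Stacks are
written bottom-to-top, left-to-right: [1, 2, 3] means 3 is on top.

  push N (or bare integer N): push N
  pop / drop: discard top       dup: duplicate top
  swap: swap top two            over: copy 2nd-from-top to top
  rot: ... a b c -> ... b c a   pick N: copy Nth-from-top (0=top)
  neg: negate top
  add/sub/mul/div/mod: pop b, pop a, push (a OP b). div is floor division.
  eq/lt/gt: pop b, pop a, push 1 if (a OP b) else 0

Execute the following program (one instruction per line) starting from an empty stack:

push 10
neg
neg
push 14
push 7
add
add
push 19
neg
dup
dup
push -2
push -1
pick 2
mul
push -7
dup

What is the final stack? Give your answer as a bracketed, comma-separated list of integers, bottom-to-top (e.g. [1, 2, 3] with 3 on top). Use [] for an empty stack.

After 'push 10': [10]
After 'neg': [-10]
After 'neg': [10]
After 'push 14': [10, 14]
After 'push 7': [10, 14, 7]
After 'add': [10, 21]
After 'add': [31]
After 'push 19': [31, 19]
After 'neg': [31, -19]
After 'dup': [31, -19, -19]
After 'dup': [31, -19, -19, -19]
After 'push -2': [31, -19, -19, -19, -2]
After 'push -1': [31, -19, -19, -19, -2, -1]
After 'pick 2': [31, -19, -19, -19, -2, -1, -19]
After 'mul': [31, -19, -19, -19, -2, 19]
After 'push -7': [31, -19, -19, -19, -2, 19, -7]
After 'dup': [31, -19, -19, -19, -2, 19, -7, -7]

Answer: [31, -19, -19, -19, -2, 19, -7, -7]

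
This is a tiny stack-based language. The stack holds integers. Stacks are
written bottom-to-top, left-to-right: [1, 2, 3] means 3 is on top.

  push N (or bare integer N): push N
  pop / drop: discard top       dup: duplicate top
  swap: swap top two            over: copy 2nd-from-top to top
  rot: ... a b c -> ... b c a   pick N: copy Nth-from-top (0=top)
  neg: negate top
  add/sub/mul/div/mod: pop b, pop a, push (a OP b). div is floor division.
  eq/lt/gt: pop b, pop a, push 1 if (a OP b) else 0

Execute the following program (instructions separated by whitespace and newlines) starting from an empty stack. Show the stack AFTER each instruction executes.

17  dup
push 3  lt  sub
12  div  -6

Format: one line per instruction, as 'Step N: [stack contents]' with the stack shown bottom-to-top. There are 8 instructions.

Step 1: [17]
Step 2: [17, 17]
Step 3: [17, 17, 3]
Step 4: [17, 0]
Step 5: [17]
Step 6: [17, 12]
Step 7: [1]
Step 8: [1, -6]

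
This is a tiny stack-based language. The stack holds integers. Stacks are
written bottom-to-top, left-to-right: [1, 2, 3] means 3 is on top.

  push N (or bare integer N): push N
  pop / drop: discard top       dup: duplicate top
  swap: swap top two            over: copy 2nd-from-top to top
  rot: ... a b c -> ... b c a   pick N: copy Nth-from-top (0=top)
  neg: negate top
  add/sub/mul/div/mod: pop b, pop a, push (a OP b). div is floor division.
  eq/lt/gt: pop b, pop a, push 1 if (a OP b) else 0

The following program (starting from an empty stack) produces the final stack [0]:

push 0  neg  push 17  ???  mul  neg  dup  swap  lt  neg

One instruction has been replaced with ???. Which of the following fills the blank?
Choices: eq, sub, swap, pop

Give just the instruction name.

Stack before ???: [0, 17]
Stack after ???:  [17, 0]
Checking each choice:
  eq: stack underflow (need 2, have 1)
  sub: stack underflow (need 2, have 1)
  swap: MATCH
  pop: stack underflow (need 2, have 1)


Answer: swap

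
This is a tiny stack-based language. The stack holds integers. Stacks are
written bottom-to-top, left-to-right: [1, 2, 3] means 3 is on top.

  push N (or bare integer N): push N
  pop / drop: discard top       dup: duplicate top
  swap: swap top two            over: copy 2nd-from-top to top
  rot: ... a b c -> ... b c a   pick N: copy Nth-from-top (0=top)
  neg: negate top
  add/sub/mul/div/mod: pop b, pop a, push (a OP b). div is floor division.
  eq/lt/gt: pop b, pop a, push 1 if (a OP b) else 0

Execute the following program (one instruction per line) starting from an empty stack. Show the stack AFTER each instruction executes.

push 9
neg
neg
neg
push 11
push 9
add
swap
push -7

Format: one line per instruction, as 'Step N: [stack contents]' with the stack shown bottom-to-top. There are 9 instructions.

Step 1: [9]
Step 2: [-9]
Step 3: [9]
Step 4: [-9]
Step 5: [-9, 11]
Step 6: [-9, 11, 9]
Step 7: [-9, 20]
Step 8: [20, -9]
Step 9: [20, -9, -7]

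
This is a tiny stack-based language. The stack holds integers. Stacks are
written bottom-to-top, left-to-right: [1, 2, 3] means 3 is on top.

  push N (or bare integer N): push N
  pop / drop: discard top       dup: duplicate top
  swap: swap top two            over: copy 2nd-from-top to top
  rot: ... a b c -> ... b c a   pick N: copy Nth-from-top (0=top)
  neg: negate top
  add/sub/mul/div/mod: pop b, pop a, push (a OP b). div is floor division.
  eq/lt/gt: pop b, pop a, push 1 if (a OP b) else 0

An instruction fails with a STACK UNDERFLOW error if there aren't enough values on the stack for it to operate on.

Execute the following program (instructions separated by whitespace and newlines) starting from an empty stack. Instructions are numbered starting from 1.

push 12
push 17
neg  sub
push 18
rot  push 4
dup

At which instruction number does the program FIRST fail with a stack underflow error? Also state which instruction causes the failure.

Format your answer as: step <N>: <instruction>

Step 1 ('push 12'): stack = [12], depth = 1
Step 2 ('push 17'): stack = [12, 17], depth = 2
Step 3 ('neg'): stack = [12, -17], depth = 2
Step 4 ('sub'): stack = [29], depth = 1
Step 5 ('push 18'): stack = [29, 18], depth = 2
Step 6 ('rot'): needs 3 value(s) but depth is 2 — STACK UNDERFLOW

Answer: step 6: rot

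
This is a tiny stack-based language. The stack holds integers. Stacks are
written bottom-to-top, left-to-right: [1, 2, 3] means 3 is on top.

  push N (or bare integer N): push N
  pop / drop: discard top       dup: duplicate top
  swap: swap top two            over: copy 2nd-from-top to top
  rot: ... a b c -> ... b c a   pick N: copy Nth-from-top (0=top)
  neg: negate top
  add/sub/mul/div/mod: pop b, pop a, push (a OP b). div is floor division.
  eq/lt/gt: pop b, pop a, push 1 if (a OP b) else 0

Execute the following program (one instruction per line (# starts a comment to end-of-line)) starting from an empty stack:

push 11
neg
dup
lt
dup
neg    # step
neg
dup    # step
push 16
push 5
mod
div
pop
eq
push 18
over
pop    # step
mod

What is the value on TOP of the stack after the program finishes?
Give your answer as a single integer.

Answer: 1

Derivation:
After 'push 11': [11]
After 'neg': [-11]
After 'dup': [-11, -11]
After 'lt': [0]
After 'dup': [0, 0]
After 'neg': [0, 0]
After 'neg': [0, 0]
After 'dup': [0, 0, 0]
After 'push 16': [0, 0, 0, 16]
After 'push 5': [0, 0, 0, 16, 5]
After 'mod': [0, 0, 0, 1]
After 'div': [0, 0, 0]
After 'pop': [0, 0]
After 'eq': [1]
After 'push 18': [1, 18]
After 'over': [1, 18, 1]
After 'pop': [1, 18]
After 'mod': [1]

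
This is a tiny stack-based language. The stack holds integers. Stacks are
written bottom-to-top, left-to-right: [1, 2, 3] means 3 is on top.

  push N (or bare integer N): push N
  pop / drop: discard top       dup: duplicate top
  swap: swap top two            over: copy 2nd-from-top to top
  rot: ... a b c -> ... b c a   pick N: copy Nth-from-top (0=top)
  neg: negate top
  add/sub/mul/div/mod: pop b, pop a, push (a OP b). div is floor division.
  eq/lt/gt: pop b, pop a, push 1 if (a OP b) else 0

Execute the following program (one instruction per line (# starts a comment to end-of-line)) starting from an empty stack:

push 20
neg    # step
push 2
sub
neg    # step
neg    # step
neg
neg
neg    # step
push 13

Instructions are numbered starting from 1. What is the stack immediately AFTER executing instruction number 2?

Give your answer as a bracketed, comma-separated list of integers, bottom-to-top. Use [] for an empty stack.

Step 1 ('push 20'): [20]
Step 2 ('neg'): [-20]

Answer: [-20]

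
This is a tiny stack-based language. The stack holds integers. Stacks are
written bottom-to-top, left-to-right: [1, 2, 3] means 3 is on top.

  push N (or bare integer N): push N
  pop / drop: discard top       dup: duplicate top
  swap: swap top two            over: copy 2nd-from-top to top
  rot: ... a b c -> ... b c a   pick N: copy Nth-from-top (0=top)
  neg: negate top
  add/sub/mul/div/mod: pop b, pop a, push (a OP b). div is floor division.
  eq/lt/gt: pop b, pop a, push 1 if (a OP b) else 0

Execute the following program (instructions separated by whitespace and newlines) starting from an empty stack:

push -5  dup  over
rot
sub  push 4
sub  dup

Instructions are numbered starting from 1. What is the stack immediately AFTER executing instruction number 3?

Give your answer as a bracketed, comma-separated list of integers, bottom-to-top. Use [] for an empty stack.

Step 1 ('push -5'): [-5]
Step 2 ('dup'): [-5, -5]
Step 3 ('over'): [-5, -5, -5]

Answer: [-5, -5, -5]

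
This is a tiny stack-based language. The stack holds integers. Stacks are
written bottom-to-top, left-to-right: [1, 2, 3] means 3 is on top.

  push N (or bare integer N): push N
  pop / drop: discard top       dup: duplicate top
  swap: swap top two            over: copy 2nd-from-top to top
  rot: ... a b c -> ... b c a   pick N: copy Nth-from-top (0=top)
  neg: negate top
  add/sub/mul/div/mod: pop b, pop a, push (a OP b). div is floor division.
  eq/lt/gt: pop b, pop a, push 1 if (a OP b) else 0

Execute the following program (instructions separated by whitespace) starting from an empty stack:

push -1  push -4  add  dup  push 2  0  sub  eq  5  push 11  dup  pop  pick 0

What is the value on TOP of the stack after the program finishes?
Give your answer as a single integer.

Answer: 11

Derivation:
After 'push -1': [-1]
After 'push -4': [-1, -4]
After 'add': [-5]
After 'dup': [-5, -5]
After 'push 2': [-5, -5, 2]
After 'push 0': [-5, -5, 2, 0]
After 'sub': [-5, -5, 2]
After 'eq': [-5, 0]
After 'push 5': [-5, 0, 5]
After 'push 11': [-5, 0, 5, 11]
After 'dup': [-5, 0, 5, 11, 11]
After 'pop': [-5, 0, 5, 11]
After 'pick 0': [-5, 0, 5, 11, 11]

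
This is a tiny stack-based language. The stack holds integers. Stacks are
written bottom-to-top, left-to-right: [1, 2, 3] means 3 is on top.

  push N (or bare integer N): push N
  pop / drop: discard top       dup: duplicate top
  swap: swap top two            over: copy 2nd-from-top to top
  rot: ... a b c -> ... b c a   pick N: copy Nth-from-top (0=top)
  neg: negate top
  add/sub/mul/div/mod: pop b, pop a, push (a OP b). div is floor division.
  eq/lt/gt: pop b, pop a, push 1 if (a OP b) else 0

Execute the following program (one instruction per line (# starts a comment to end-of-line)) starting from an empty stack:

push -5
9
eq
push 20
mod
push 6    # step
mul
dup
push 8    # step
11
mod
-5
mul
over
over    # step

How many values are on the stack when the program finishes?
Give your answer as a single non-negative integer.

After 'push -5': stack = [-5] (depth 1)
After 'push 9': stack = [-5, 9] (depth 2)
After 'eq': stack = [0] (depth 1)
After 'push 20': stack = [0, 20] (depth 2)
After 'mod': stack = [0] (depth 1)
After 'push 6': stack = [0, 6] (depth 2)
After 'mul': stack = [0] (depth 1)
After 'dup': stack = [0, 0] (depth 2)
After 'push 8': stack = [0, 0, 8] (depth 3)
After 'push 11': stack = [0, 0, 8, 11] (depth 4)
After 'mod': stack = [0, 0, 8] (depth 3)
After 'push -5': stack = [0, 0, 8, -5] (depth 4)
After 'mul': stack = [0, 0, -40] (depth 3)
After 'over': stack = [0, 0, -40, 0] (depth 4)
After 'over': stack = [0, 0, -40, 0, -40] (depth 5)

Answer: 5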